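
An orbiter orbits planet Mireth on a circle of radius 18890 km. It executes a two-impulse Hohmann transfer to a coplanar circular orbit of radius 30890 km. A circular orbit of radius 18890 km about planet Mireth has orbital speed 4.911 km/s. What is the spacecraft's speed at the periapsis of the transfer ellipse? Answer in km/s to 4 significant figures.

v = 5.471 km/s

From the circular-orbit relation v² = μ/r at r = 18890 km: μ = v²r = (4.911)² × 18890 = 4.55588×10^5 km³/s².
The Hohmann ellipse has a_t = (r₁ + r₂)/2 = 24890 km.
At periapsis, r = 18890 km.
Vis-viva: v = √[μ(2/r − 1/a_t)] = √[4.55588×10^5 × (2/18890 − 1/24890)] = 5.471 km/s.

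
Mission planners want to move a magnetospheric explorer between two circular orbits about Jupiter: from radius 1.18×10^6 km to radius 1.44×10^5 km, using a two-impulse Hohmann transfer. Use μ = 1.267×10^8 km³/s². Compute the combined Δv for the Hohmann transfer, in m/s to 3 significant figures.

Semi-major axis of the transfer orbit: a_t = (1.180×10^6 + 1.440×10^5)/2 = 6.620×10^5 km.
At r₁ the circular-orbit speed is v₁ = √(μ/r₁) = 10.362 km/s.
Transfer-orbit speed at r₁ (v² = μ(2/r − 1/a)): v_a = √[μ(2/r₁ − 1/a_t)] = 4.8328 km/s.
First burn Δv₁ = |v_a − v₁| = 5.529 km/s.
Circular speed at r₂: v₂ = √(μ/r₂) = 29.66 km/s.
Transfer-orbit speed at r₂: v_p = √[μ(2/r₂ − 1/a_t)] = 39.60 km/s.
Second burn Δv₂ = |v₂ − v_p| = 9.940 km/s.
Δv = Δv₁ + Δv₂ = 5.529 + 9.940 = 15.47 km/s.

Δv = 15500 m/s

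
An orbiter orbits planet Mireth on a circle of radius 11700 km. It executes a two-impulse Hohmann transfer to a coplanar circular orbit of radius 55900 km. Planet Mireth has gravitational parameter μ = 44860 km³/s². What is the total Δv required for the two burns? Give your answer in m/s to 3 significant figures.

Transfer-ellipse semi-major axis a_t = (r₁ + r₂)/2 = (11700 + 55900)/2 = 33800 km.
Circular speed at r₁: v₁ = √(μ/r₁) = √(44860/11700) = 1.95811 km/s.
Transfer-orbit speed at r₁ (v² = μ(2/r − 1/a)): v_p = √[μ(2/r₁ − 1/a_t)] = 2.51817 km/s.
First burn Δv₁ = |v_p − v₁| = 0.56006 km/s.
Circular speed at r₂: v₂ = √(μ/r₂) = 0.89583 km/s.
Transfer-orbit speed at r₂: v_a = √[μ(2/r₂ − 1/a_t)] = 0.52706 km/s.
Second burn Δv₂ = |v₂ − v_a| = 0.36877 km/s.
Total Δv = Δv₁ + Δv₂ = 0.9288 km/s.

Δv = 929 m/s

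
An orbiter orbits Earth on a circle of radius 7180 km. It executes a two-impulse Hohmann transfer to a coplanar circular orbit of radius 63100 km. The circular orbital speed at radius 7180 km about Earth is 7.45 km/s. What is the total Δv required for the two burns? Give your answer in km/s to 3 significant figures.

Δv = 3.91 km/s

From the circular-orbit relation v² = μ/r at r = 7180 km: μ = v²r = (7.45)² × 7180 = 3.98508×10^5 km³/s².
Transfer-ellipse semi-major axis a_t = (r₁ + r₂)/2 = (7180 + 63100)/2 = 35140 km.
At r₁ the circular-orbit speed is v₁ = √(μ/r₁) = 7.450 km/s.
Transfer-orbit speed at r₁ (vis-viva equation): v_p = √[μ(2/r₁ − 1/a_t)] = 9.983 km/s.
First burn Δv₁ = |v_p − v₁| = 2.533 km/s.
At r₂, v₂ = √(μ/r₂) = 2.513 km/s.
Transfer-orbit speed at r₂: v_a = √[μ(2/r₂ − 1/a_t)] = 1.136 km/s.
Second burn Δv₂ = |v₂ − v_a| = 1.377 km/s.
Δv = Δv₁ + Δv₂ = 2.533 + 1.377 = 3.910 km/s.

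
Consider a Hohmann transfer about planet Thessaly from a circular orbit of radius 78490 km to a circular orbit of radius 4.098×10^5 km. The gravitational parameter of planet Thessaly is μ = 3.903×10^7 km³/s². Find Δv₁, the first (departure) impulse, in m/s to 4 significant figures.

Δv₁ = 6591 m/s

The Hohmann ellipse has a_t = (r₁ + r₂)/2 = 2.44145×10^5 km.
On the circular orbit at r = 78490 km, v_c = √(μ/r) = 22.299 km/s.
Transfer-orbit speed at the same r (vis-viva, a = a_t): v_t = √[μ(2/r − 1/a_t)] = 28.890 km/s.
Δv₁ = |v_t − v_c| = |28.890 − 22.299| = 6.591 km/s.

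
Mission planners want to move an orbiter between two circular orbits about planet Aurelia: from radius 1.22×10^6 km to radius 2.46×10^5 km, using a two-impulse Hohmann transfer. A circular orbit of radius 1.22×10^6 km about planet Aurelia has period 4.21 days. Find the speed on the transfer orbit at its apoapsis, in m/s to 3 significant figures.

v = 12200 m/s

From Kepler's third law T² = 4π²r³/μ at r = 1.22×10^6 km, T = 4.21 days = 4.21 × 86400 s = 3.63744×10^5 s: μ = 4π²r³/T² = 5.41811×10^8 km³/s².
The Hohmann ellipse has a_t = (r₁ + r₂)/2 = 7.330×10^5 km.
At apoapsis, r = 1.220×10^6 km.
Applying v² = μ(2/r − 1/a_t): v = 12.21 km/s.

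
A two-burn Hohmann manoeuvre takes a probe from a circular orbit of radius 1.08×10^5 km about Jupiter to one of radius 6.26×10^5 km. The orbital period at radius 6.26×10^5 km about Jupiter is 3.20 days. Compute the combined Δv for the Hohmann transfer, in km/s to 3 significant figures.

From Kepler's third law T² = 4π²r³/μ at r = 6.26×10^5 km, T = 3.20 days = 3.20 × 86400 s = 2.7648×10^5 s: μ = 4π²r³/T² = 1.26694×10^8 km³/s².
Transfer-ellipse semi-major axis a_t = (r₁ + r₂)/2 = (1.080×10^5 + 6.260×10^5)/2 = 3.670×10^5 km.
Circular speed at r₁: v₁ = √(μ/r₁) = √(1.26694×10^8/1.080×10^5) = 34.25 km/s.
On the transfer ellipse at r₁, v² = μ(2/r − 1/a) gives v_p = √[μ(2/r₁ − 1/a_t)] = 44.73 km/s.
First burn Δv₁ = |v_p − v₁| = 10.48 km/s.
At r₂, v₂ = √(μ/r₂) = 14.226 km/s.
Transfer-orbit speed at r₂: v_a = √[μ(2/r₂ − 1/a_t)] = 7.7174 km/s.
Second burn Δv₂ = |v₂ − v_a| = 6.509 km/s.
Δv = Δv₁ + Δv₂ = 10.48 + 6.509 = 16.99 km/s.

Δv = 17.0 km/s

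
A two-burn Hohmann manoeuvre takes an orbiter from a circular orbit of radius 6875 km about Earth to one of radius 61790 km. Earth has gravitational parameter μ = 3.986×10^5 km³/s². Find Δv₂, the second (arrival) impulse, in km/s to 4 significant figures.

Δv₂ = 1.403 km/s

Semi-major axis of the transfer orbit: a_t = (6875 + 61790)/2 = 34332.5 km.
Circular speed at r = 61790 km: v_c = √(μ/r) = 2.540 km/s.
Vis-viva on the transfer ellipse at r = 61790 km gives v_t = √[μ(2/r − 1/a_t)] = 1.137 km/s.
Δv₂ = |v_t − v_c| = |1.137 − 2.540| = 1.403 km/s.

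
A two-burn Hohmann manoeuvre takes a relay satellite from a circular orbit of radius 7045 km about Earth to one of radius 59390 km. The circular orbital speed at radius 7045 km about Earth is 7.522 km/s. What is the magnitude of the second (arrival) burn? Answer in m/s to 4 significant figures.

Δv₂ = 1398 m/s

From the circular-orbit relation v² = μ/r at r = 7045 km: μ = v²r = (7.522)² × 7045 = 3.98610×10^5 km³/s².
Semi-major axis of the transfer orbit: a_t = (7045 + 59390)/2 = 33217.5 km.
Circular speed at r = 59390 km: v_c = √(μ/r) = 2.591 km/s.
Transfer-orbit speed at the same r (vis-viva, a = a_t): v_t = √[μ(2/r − 1/a_t)] = 1.193 km/s.
Δv₂ = |v_t − v_c| = |1.193 − 2.591| = 1.398 km/s.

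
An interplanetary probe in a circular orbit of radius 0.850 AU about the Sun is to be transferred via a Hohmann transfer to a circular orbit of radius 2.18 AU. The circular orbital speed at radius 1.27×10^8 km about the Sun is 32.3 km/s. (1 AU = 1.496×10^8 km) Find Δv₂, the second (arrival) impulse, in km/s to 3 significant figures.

Δv₂ = 5.06 km/s

From the circular-orbit relation v² = μ/r at r = 1.27×10^8 km: μ = v²r = (32.3)² × 1.27×10^8 = 1.32498×10^11 km³/s².
In km: r₁ = 0.850 × 1.496×10^8 = 1.2716×10^8 km; r₂ = 2.18 × 1.496×10^8 = 3.26128×10^8 km.
Transfer-ellipse semi-major axis a_t = (r₁ + r₂)/2 = (1.2716×10^8 + 3.26128×10^8)/2 = 2.26644×10^8 km.
Circular speed at r = 3.26128×10^8 km: v_c = √(μ/r) = 20.156 km/s.
Vis-viva on the transfer ellipse at r = 3.26128×10^8 km gives v_t = √[μ(2/r − 1/a_t)] = 15.098 km/s.
Δv₂ = |v_t − v_c| = |15.098 − 20.156| = 5.058 km/s.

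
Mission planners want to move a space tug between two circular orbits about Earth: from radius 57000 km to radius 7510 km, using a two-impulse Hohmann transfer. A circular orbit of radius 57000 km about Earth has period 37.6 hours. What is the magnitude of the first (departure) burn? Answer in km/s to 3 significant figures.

From Kepler's third law T² = 4π²r³/μ at r = 57000 km, T = 37.6 hours = 37.6 × 3600 s = 1.3536×10^5 s: μ = 4π²r³/T² = 3.99028×10^5 km³/s².
Semi-major axis of the transfer orbit: a_t = (57000 + 7510)/2 = 32255 km.
Circular speed at r = 57000 km: v_c = √(μ/r) = 2.646 km/s.
Transfer-orbit speed at the same r (vis-viva, a = a_t): v_t = √[μ(2/r − 1/a_t)] = 1.277 km/s.
Δv₁ = |v_t − v_c| = |1.277 − 2.646| = 1.369 km/s.

Δv₁ = 1.37 km/s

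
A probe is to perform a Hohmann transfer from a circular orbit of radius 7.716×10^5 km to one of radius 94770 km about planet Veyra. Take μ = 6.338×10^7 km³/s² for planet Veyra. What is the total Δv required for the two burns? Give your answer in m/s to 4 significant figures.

Δv = 13480 m/s

The Hohmann ellipse has a_t = (r₁ + r₂)/2 = 4.33185×10^5 km.
At r₁ the circular-orbit speed is v₁ = √(μ/r₁) = 9.063 km/s.
On the transfer ellipse at r₁, vis-viva equation gives v_a = √[μ(2/r₁ − 1/a_t)] = 4.239 km/s.
First burn Δv₁ = |v_a − v₁| = 4.824 km/s.
At r₂, v₂ = √(μ/r₂) = 25.8607 km/s.
Transfer-orbit speed at r₂: v_p = √[μ(2/r₂ − 1/a_t)] = 34.5144 km/s.
Second burn Δv₂ = |v₂ − v_p| = 8.654 km/s.
Δv = Δv₁ + Δv₂ = 4.824 + 8.654 = 13.48 km/s.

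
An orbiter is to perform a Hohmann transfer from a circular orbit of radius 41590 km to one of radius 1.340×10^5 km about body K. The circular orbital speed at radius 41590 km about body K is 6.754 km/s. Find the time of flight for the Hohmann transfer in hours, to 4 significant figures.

t = 16.48 hours

From the circular-orbit relation v² = μ/r at r = 41590 km: μ = v²r = (6.754)² × 41590 = 1.89719×10^6 km³/s².
The Hohmann ellipse has a_t = (r₁ + r₂)/2 = 87795 km.
Transfer time t = π√(a_t³/μ) = π√((87795)³ / 1.89719×10^6) = 59330 s.
Converting: 59330 s ÷ 3600 s/hour = 16.48 hours.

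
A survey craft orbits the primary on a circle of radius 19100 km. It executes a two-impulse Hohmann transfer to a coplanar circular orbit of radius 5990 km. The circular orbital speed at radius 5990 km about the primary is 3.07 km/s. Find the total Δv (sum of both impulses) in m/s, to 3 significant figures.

From the circular-orbit relation v² = μ/r at r = 5990 km: μ = v²r = (3.07)² × 5990 = 56455.2 km³/s².
Transfer-ellipse semi-major axis a_t = (r₁ + r₂)/2 = (19100 + 5990)/2 = 12545 km.
Circular speed at r₁: v₁ = √(μ/r₁) = √(56455.2/19100) = 1.7192 km/s.
Transfer-orbit speed at r₁ (vis-viva): v_a = √[μ(2/r₁ − 1/a_t)] = 1.1880 km/s.
First burn Δv₁ = |v_a − v₁| = 0.5312 km/s.
At r₂, v₂ = √(μ/r₂) = 3.0700 km/s.
Transfer-orbit speed at r₂: v_p = √[μ(2/r₂ − 1/a_t)] = 3.7881 km/s.
Second burn Δv₂ = |v₂ − v_p| = 0.7181 km/s.
Total Δv = Δv₁ + Δv₂ = 1.249 km/s.

Δv = 1250 m/s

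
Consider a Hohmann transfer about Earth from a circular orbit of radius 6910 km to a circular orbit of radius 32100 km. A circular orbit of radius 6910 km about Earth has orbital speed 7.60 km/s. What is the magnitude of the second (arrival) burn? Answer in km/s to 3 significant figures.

From the circular-orbit relation v² = μ/r at r = 6910 km: μ = v²r = (7.60)² × 6910 = 3.99122×10^5 km³/s².
Transfer-ellipse semi-major axis a_t = (r₁ + r₂)/2 = (6910 + 32100)/2 = 19505 km.
Circular speed at r = 32100 km: v_c = √(μ/r) = 3.526 km/s.
Vis-viva on the transfer ellipse at r = 32100 km gives v_t = √[μ(2/r − 1/a_t)] = 2.099 km/s.
Δv₂ = |v_t − v_c| = |2.099 − 3.526| = 1.427 km/s.

Δv₂ = 1.43 km/s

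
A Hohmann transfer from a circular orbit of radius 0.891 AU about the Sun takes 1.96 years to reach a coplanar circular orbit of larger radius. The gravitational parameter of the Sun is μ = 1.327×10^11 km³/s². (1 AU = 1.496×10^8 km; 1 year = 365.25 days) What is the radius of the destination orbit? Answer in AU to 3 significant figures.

r₂ = 4.08 AU

In km: r₁ = 0.891 × 1.496×10^8 = 1.332936×10^8 km.
Transfer time t = 1.96 years × 365.25 × 86400 s = 6.1852896×10^7 s, and t = π√(a_t³/μ).
So a_t = (μ t²/π²)^(1/3) = (1.327×10^11 × (6.1852896×10^7)² / π²)^(1/3) = 3.7190×10^8 km.
Since a_t = (r₁ + r₂)/2, r₂ = 2a_t − r₁ = 2×3.7190×10^8 − 1.332936×10^8 = 6.105064×10^8 km.
In AU: r₂ = 6.105064×10^8 / 1.496×10^8 = 4.08 AU.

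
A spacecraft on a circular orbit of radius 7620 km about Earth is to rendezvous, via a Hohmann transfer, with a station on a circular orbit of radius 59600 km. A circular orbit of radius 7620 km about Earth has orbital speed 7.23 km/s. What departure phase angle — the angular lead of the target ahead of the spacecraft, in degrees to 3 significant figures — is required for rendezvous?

From the circular-orbit relation v² = μ/r at r = 7620 km: μ = v²r = (7.23)² × 7620 = 3.98319×10^5 km³/s².
The Hohmann ellipse has a_t = (r₁ + r₂)/2 = 33610 km.
The half-period of the transfer ellipse is t = π√(a_t³/μ) = 30672 s.
Target angular speed ω₂ = √(μ/r₂³) = 4.3376×10^-5 rad/s.
Angle swept by the target during transfer: ω₂·t = 1.3304 rad = 76.23°.
The spacecraft traverses 180° on the transfer ellipse, so the target must lead by 180° − 76.23° = 104°.

φ = 104°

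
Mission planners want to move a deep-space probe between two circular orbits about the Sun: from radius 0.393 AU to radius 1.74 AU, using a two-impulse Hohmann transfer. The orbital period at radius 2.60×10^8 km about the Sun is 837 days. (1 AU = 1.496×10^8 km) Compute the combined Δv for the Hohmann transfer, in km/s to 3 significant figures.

From Kepler's third law T² = 4π²r³/μ at r = 2.60×10^8 km, T = 837 days = 837 × 86400 s = 7.23168×10^7 s: μ = 4π²r³/T² = 1.32679×10^11 km³/s².
In km: r₁ = 0.393 × 1.496×10^8 = 5.87928×10^7 km; r₂ = 1.74 × 1.496×10^8 = 2.60304×10^8 km.
Transfer-ellipse semi-major axis a_t = (r₁ + r₂)/2 = (5.87928×10^7 + 2.60304×10^8)/2 = 1.595484×10^8 km.
Circular speed at r₁: v₁ = √(μ/r₁) = √(1.32679×10^11/5.87928×10^7) = 47.5049 km/s.
Transfer-orbit speed at r₁ (v² = μ(2/r − 1/a)): v_p = √[μ(2/r₁ − 1/a_t)] = 60.6782 km/s.
First burn Δv₁ = |v_p − v₁| = 13.1733 km/s.
At r₂, v₂ = √(μ/r₂) = 22.57669 km/s.
Transfer-orbit speed at r₂: v_a = √[μ(2/r₂ − 1/a_t)] = 13.70491 km/s.
Second burn Δv₂ = |v₂ − v_a| = 8.87178 km/s.
Δv = Δv₁ + Δv₂ = 13.1733 + 8.87178 = 22.05 km/s.

Δv = 22.0 km/s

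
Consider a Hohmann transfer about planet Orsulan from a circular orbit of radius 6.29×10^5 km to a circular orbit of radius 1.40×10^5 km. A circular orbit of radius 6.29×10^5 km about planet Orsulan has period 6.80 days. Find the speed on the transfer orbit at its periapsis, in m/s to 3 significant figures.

v = 18200 m/s

From Kepler's third law T² = 4π²r³/μ at r = 6.29×10^5 km, T = 6.80 days = 6.80 × 86400 s = 5.8752×10^5 s: μ = 4π²r³/T² = 2.84621×10^7 km³/s².
The Hohmann ellipse has a_t = (r₁ + r₂)/2 = 3.845×10^5 km.
At periapsis, r = 1.400×10^5 km.
Applying v² = μ(2/r − 1/a_t): v = 18.24 km/s.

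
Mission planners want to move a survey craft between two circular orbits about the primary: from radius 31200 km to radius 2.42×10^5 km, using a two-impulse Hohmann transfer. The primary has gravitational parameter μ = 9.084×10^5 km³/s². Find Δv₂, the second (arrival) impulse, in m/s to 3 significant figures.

Δv₂ = 1010 m/s

Transfer-ellipse semi-major axis a_t = (r₁ + r₂)/2 = (31200 + 2.420×10^5)/2 = 1.366×10^5 km.
On the circular orbit at r = 2.420×10^5 km, v_c = √(μ/r) = 1.9375 km/s.
Transfer-orbit speed at the same r (vis-viva, a = a_t): v_t = √[μ(2/r − 1/a_t)] = 0.92594 km/s.
Δv₂ = |v_t − v_c| = |0.92594 − 1.9375| = 1.012 km/s.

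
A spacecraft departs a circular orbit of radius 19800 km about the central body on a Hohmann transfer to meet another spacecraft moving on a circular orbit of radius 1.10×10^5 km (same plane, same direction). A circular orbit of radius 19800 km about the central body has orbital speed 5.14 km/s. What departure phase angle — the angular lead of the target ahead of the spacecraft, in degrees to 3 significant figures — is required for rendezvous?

φ = 98.4°

From the circular-orbit relation v² = μ/r at r = 19800 km: μ = v²r = (5.14)² × 19800 = 5.23108×10^5 km³/s².
Transfer-ellipse semi-major axis a_t = (r₁ + r₂)/2 = (19800 + 1.100×10^5)/2 = 64900 km.
The half-period of the transfer ellipse is t = π√(a_t³/μ) = 71816.0 s.
The target's mean motion on its circular orbit is ω₂ = √(μ/r₂³) = 1.98247×10^-5 rad/s.
Angle swept by the target during transfer: ω₂·t = 1.4237 rad = 81.57°.
Arrival is 180° from departure on the ellipse, so φ = 180° − 81.57° = 98.4°.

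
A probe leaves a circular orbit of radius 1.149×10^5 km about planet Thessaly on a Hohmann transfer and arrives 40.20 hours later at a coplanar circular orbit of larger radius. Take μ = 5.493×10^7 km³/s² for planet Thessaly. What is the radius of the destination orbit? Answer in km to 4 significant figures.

Transfer time t = 40.20 hours = 1.4472×10^5 s, and t = π√(a_t³/μ).
So a_t = (μ t²/π²)^(1/3) = (5.493×10^7 × (1.4472×10^5)² / π²)^(1/3) = 4.8849×10^5 km.
Since a_t = (r₁ + r₂)/2, r₂ = 2a_t − r₁ = 2×4.8849×10^5 − 1.149×10^5 = 8.6208×10^5 km.

r₂ = 8.621×10^5 km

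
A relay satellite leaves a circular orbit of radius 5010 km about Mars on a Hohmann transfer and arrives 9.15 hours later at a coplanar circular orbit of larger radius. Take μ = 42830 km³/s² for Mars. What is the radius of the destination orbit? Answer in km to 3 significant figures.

r₂ = 28500 km

Transfer time t = 9.15 hours = 32940 s, and t = π√(a_t³/μ).
So a_t = (μ t²/π²)^(1/3) = (42830 × (32940)² / π²)^(1/3) = 16761 km.
Since a_t = (r₁ + r₂)/2, r₂ = 2a_t − r₁ = 2×16761 − 5010 = 28512 km.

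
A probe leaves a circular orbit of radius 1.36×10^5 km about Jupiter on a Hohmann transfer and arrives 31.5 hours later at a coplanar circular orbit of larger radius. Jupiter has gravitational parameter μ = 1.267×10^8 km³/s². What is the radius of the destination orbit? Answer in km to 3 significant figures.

r₂ = 9.61×10^5 km

Transfer time t = 31.5 hours = 1.134×10^5 s, and t = π√(a_t³/μ).
So a_t = (μ t²/π²)^(1/3) = (1.267×10^8 × (1.134×10^5)² / π²)^(1/3) = 5.4857×10^5 km.
Since a_t = (r₁ + r₂)/2, r₂ = 2a_t − r₁ = 2×5.4857×10^5 − 1.360×10^5 = 9.6114×10^5 km.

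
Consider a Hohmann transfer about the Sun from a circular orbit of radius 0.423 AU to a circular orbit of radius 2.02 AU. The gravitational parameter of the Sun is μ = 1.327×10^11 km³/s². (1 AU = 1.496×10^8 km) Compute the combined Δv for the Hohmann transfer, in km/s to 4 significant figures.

Δv = 21.72 km/s

In km: r₁ = 0.423 × 1.496×10^8 = 6.32808×10^7 km; r₂ = 2.02 × 1.496×10^8 = 3.02192×10^8 km.
Transfer-ellipse semi-major axis a_t = (r₁ + r₂)/2 = (6.32808×10^7 + 3.02192×10^8)/2 = 1.827364×10^8 km.
At r₁ the circular-orbit speed is v₁ = √(μ/r₁) = 45.79 km/s.
On the transfer ellipse at r₁, vis-viva gives v_p = √[μ(2/r₁ − 1/a_t)] = 58.89 km/s.
First burn Δv₁ = |v_p − v₁| = 13.10 km/s.
At r₂, v₂ = √(μ/r₂) = 20.9553 km/s.
Transfer-orbit speed at r₂: v_a = √[μ(2/r₂ − 1/a_t)] = 12.3315 km/s.
Second burn Δv₂ = |v₂ − v_a| = 8.624 km/s.
Δv = Δv₁ + Δv₂ = 13.10 + 8.624 = 21.72 km/s.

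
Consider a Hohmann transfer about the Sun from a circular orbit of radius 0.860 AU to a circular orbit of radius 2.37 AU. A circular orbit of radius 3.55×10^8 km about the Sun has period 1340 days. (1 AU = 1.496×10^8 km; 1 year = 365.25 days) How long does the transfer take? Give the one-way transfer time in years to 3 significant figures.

t = 1.03 years

From Kepler's third law T² = 4π²r³/μ at r = 3.55×10^8 km, T = 1340 days = 1340 × 86400 s = 1.15776×10^8 s: μ = 4π²r³/T² = 1.31767×10^11 km³/s².
In km: r₁ = 0.860 × 1.496×10^8 = 1.28656×10^8 km; r₂ = 2.37 × 1.496×10^8 = 3.54552×10^8 km.
The Hohmann ellipse has a_t = (r₁ + r₂)/2 = 2.41604×10^8 km.
By Kepler's third law the transfer-orbit period is T = 2π√(a_t³/μ), so t = T/2 = 3.250×10^7 s.
Converting: 3.250×10^7 s ÷ 3.15576×10^7 s/year (365.25 × 86400) = 1.03 years.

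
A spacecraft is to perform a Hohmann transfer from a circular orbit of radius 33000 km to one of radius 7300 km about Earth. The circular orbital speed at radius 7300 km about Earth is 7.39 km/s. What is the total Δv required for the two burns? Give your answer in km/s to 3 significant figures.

Δv = 3.45 km/s

From the circular-orbit relation v² = μ/r at r = 7300 km: μ = v²r = (7.39)² × 7300 = 3.98668×10^5 km³/s².
Semi-major axis of the transfer orbit: a_t = (33000 + 7300)/2 = 20150 km.
Circular speed at r₁: v₁ = √(μ/r₁) = √(3.98668×10^5/33000) = 3.476 km/s.
On the transfer ellipse at r₁, vis-viva equation gives v_a = √[μ(2/r₁ − 1/a_t)] = 2.092 km/s.
First burn Δv₁ = |v_a − v₁| = 1.384 km/s.
At r₂, v₂ = √(μ/r₂) = 7.390 km/s.
Transfer-orbit speed at r₂: v_p = √[μ(2/r₂ − 1/a_t)] = 9.457 km/s.
Second burn Δv₂ = |v₂ − v_p| = 2.067 km/s.
Δv = Δv₁ + Δv₂ = 1.384 + 2.067 = 3.451 km/s.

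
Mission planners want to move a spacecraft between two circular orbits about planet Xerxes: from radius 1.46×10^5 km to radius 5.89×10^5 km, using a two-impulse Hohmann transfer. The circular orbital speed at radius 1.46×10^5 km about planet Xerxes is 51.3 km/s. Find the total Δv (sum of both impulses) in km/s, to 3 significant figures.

From the circular-orbit relation v² = μ/r at r = 1.46×10^5 km: μ = v²r = (51.3)² × 1.46×10^5 = 3.84227×10^8 km³/s².
Semi-major axis of the transfer orbit: a_t = (1.460×10^5 + 5.890×10^5)/2 = 3.675×10^5 km.
Circular speed at r₁: v₁ = √(μ/r₁) = √(3.84227×10^8/1.460×10^5) = 51.30 km/s.
On the transfer ellipse at r₁, vis-viva gives v_p = √[μ(2/r₁ − 1/a_t)] = 64.95 km/s.
First burn Δv₁ = |v_p − v₁| = 13.65 km/s.
At r₂, v₂ = √(μ/r₂) = 25.54090 km/s.
Transfer-orbit speed at r₂: v_a = √[μ(2/r₂ − 1/a_t)] = 16.09844 km/s.
Second burn Δv₂ = |v₂ − v_a| = 9.442 km/s.
Δv = Δv₁ + Δv₂ = 13.65 + 9.442 = 23.09 km/s.

Δv = 23.1 km/s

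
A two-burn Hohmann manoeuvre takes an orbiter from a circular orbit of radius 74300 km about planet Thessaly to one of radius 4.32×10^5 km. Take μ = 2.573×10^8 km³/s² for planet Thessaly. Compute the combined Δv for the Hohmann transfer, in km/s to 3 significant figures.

The Hohmann ellipse has a_t = (r₁ + r₂)/2 = 2.5315×10^5 km.
Circular speed at r₁: v₁ = √(μ/r₁) = √(2.573×10^8/74300) = 58.847 km/s.
Transfer-orbit speed at r₁ (vis-viva): v_p = √[μ(2/r₁ − 1/a_t)] = 76.874 km/s.
First burn Δv₁ = |v_p − v₁| = 18.03 km/s.
Circular speed at r₂: v₂ = √(μ/r₂) = 24.40 km/s.
Transfer-orbit speed at r₂: v_a = √[μ(2/r₂ − 1/a_t)] = 13.22 km/s.
Second burn Δv₂ = |v₂ − v_a| = 11.18 km/s.
Δv = Δv₁ + Δv₂ = 18.03 + 11.18 = 29.21 km/s.

Δv = 29.2 km/s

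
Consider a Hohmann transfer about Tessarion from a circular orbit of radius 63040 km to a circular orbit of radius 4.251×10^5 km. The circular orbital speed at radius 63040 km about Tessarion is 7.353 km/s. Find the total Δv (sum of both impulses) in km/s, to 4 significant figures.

Δv = 3.744 km/s

From the circular-orbit relation v² = μ/r at r = 63040 km: μ = v²r = (7.353)² × 63040 = 3.40836×10^6 km³/s².
The Hohmann ellipse has a_t = (r₁ + r₂)/2 = 2.4407×10^5 km.
Circular speed at r₁: v₁ = √(μ/r₁) = √(3.40836×10^6/63040) = 7.353 km/s.
Transfer-orbit speed at r₁ (v² = μ(2/r − 1/a)): v_p = √[μ(2/r₁ − 1/a_t)] = 9.704 km/s.
First burn Δv₁ = |v_p − v₁| = 2.351 km/s.
Circular speed at r₂: v₂ = √(μ/r₂) = 2.832 km/s.
Transfer-orbit speed at r₂: v_a = √[μ(2/r₂ − 1/a_t)] = 1.439 km/s.
Second burn Δv₂ = |v₂ − v_a| = 1.393 km/s.
Δv = Δv₁ + Δv₂ = 2.351 + 1.393 = 3.744 km/s.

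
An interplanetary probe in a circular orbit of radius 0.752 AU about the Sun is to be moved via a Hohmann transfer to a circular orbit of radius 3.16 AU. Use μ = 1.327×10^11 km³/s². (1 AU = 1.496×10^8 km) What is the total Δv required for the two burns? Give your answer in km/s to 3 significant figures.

Δv = 15.7 km/s

In km: r₁ = 0.752 × 1.496×10^8 = 1.124992×10^8 km; r₂ = 3.16 × 1.496×10^8 = 4.72736×10^8 km.
Transfer-ellipse semi-major axis a_t = (r₁ + r₂)/2 = (1.124992×10^8 + 4.72736×10^8)/2 = 2.926176×10^8 km.
Circular speed at r₁: v₁ = √(μ/r₁) = √(1.327×10^11/1.124992×10^8) = 34.3448 km/s.
On the transfer ellipse at r₁, vis-viva gives v_p = √[μ(2/r₁ − 1/a_t)] = 43.6536 km/s.
First burn Δv₁ = |v_p − v₁| = 9.3088 km/s.
At r₂, v₂ = √(μ/r₂) = 16.75429 km/s.
Transfer-orbit speed at r₂: v_a = √[μ(2/r₂ − 1/a_t)] = 10.38845 km/s.
Second burn Δv₂ = |v₂ − v_a| = 6.3658 km/s.
Total Δv = Δv₁ + Δv₂ = 15.67 km/s.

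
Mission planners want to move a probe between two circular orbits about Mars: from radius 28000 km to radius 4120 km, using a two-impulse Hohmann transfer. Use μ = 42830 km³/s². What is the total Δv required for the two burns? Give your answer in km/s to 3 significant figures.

Δv = 1.64 km/s

Semi-major axis of the transfer orbit: a_t = (28000 + 4120)/2 = 16060 km.
At r₁ the circular-orbit speed is v₁ = √(μ/r₁) = 1.2368 km/s.
Transfer-orbit speed at r₁ (vis-viva): v_a = √[μ(2/r₁ − 1/a_t)] = 0.62643 km/s.
First burn Δv₁ = |v_a − v₁| = 0.6104 km/s.
Circular speed at r₂: v₂ = √(μ/r₂) = 3.224 km/s.
Transfer-orbit speed at r₂: v_p = √[μ(2/r₂ − 1/a_t)] = 4.257 km/s.
Second burn Δv₂ = |v₂ − v_p| = 1.033 km/s.
Δv = Δv₁ + Δv₂ = 0.6104 + 1.033 = 1.643 km/s.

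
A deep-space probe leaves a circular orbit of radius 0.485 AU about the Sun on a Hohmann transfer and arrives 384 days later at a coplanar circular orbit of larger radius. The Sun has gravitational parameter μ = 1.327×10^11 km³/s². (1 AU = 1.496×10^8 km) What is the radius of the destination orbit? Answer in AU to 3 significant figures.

r₂ = 2.80 AU

In km: r₁ = 0.485 × 1.496×10^8 = 7.2556×10^7 km.
Transfer time t = 384 days = 3.31776×10^7 s, and t = π√(a_t³/μ).
So a_t = (μ t²/π²)^(1/3) = (1.327×10^11 × (3.31776×10^7)² / π²)^(1/3) = 2.4552×10^8 km.
Since a_t = (r₁ + r₂)/2, r₂ = 2a_t − r₁ = 2×2.4552×10^8 − 7.2556×10^7 = 4.18484×10^8 km.
In AU: r₂ = 4.18484×10^8 / 1.496×10^8 = 2.80 AU.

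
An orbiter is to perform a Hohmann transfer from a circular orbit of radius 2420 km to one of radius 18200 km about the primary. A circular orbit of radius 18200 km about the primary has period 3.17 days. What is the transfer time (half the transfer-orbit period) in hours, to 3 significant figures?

t = 16.2 hours

From Kepler's third law T² = 4π²r³/μ at r = 18200 km, T = 3.17 days = 3.17 × 86400 s = 2.73888×10^5 s: μ = 4π²r³/T² = 3172.69 km³/s².
The Hohmann ellipse has a_t = (r₁ + r₂)/2 = 10310 km.
Transfer time t = π√(a_t³/μ) = π√((10310)³ / 3172.69) = 58390 s.
Converting: 58390 s ÷ 3600 s/hour = 16.2 hours.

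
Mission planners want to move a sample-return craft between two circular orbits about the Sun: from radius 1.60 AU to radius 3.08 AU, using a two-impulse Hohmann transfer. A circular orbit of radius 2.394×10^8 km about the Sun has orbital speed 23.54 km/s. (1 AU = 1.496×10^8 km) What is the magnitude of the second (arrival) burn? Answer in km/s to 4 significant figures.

From the circular-orbit relation v² = μ/r at r = 2.394×10^8 km: μ = v²r = (23.54)² × 2.394×10^8 = 1.32659×10^11 km³/s².
In km: r₁ = 1.60 × 1.496×10^8 = 2.3936×10^8 km; r₂ = 3.08 × 1.496×10^8 = 4.60768×10^8 km.
Transfer-ellipse semi-major axis a_t = (r₁ + r₂)/2 = (2.3936×10^8 + 4.60768×10^8)/2 = 3.50064×10^8 km.
On the circular orbit at r = 4.60768×10^8 km, v_c = √(μ/r) = 16.968 km/s.
Transfer-orbit speed at the same r (vis-viva, a = a_t): v_t = √[μ(2/r − 1/a_t)] = 14.031 km/s.
Δv₂ = |v_t − v_c| = |14.031 − 16.968| = 2.937 km/s.

Δv₂ = 2.937 km/s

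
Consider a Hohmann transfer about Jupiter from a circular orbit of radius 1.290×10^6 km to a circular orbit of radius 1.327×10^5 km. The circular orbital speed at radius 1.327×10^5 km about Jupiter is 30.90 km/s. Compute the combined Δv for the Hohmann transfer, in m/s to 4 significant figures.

Δv = 16340 m/s

From the circular-orbit relation v² = μ/r at r = 1.327×10^5 km: μ = v²r = (30.90)² × 1.327×10^5 = 1.26703×10^8 km³/s².
The Hohmann ellipse has a_t = (r₁ + r₂)/2 = 7.1135×10^5 km.
Circular speed at r₁: v₁ = √(μ/r₁) = √(1.26703×10^8/1.290×10^6) = 9.9106 km/s.
Transfer-orbit speed at r₁ (v² = μ(2/r − 1/a)): v_a = √[μ(2/r₁ − 1/a_t)] = 4.2805 km/s.
First burn Δv₁ = |v_a − v₁| = 5.630 km/s.
Circular speed at r₂: v₂ = √(μ/r₂) = 30.90 km/s.
Transfer-orbit speed at r₂: v_p = √[μ(2/r₂ − 1/a_t)] = 41.61 km/s.
Second burn Δv₂ = |v₂ − v_p| = 10.71 km/s.
Δv = Δv₁ + Δv₂ = 5.630 + 10.71 = 16.34 km/s.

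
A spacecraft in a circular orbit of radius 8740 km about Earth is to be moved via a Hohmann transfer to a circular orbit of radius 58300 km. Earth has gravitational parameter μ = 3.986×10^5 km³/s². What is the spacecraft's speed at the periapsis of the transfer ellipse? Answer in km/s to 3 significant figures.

Semi-major axis of the transfer orbit: a_t = (8740 + 58300)/2 = 33520 km.
The periapsis of the transfer ellipse is at r = 8740 km.
From the vis-viva equation, v = √[μ(2/r − 1/a_t)] = 8.906 km/s.

v = 8.91 km/s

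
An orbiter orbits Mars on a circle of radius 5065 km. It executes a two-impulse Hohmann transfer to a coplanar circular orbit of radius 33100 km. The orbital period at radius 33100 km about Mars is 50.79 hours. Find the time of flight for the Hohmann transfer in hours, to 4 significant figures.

From Kepler's third law T² = 4π²r³/μ at r = 33100 km, T = 50.79 hours = 50.79 × 3600 s = 1.82844×10^5 s: μ = 4π²r³/T² = 42823.5 km³/s².
Semi-major axis of the transfer orbit: a_t = (5065 + 33100)/2 = 19082.5 km.
Half the transfer-orbit period gives t = π√(a_t³/μ) = 40020 s.
Converting: 40020 s ÷ 3600 s/hour = 11.12 hours.

t = 11.12 hours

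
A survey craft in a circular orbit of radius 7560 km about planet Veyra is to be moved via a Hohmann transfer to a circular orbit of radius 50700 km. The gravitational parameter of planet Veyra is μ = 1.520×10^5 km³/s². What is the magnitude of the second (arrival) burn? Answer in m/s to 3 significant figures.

Δv₂ = 849 m/s

Semi-major axis of the transfer orbit: a_t = (7560 + 50700)/2 = 29130 km.
On the circular orbit at r = 50700 km, v_c = √(μ/r) = 1.7315 km/s.
Transfer-orbit speed at the same r (vis-viva, a = a_t): v_t = √[μ(2/r − 1/a_t)] = 0.88208 km/s.
Δv₂ = |v_t − v_c| = |0.88208 − 1.7315| = 0.8494 km/s.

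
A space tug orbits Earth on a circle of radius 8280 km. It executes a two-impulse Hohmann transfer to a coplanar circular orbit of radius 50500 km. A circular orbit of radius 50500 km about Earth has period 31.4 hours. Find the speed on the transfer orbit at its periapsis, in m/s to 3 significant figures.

v = 9090 m/s

From Kepler's third law T² = 4π²r³/μ at r = 50500 km, T = 31.4 hours = 31.4 × 3600 s = 1.1304×10^5 s: μ = 4π²r³/T² = 3.97896×10^5 km³/s².
The Hohmann ellipse has a_t = (r₁ + r₂)/2 = 29390 km.
At periapsis, r = 8280 km.
Applying v² = μ(2/r − 1/a_t): v = 9.087 km/s.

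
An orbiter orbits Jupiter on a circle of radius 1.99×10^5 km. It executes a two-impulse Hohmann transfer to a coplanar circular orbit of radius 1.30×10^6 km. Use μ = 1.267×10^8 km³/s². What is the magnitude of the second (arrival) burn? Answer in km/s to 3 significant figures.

The Hohmann ellipse has a_t = (r₁ + r₂)/2 = 7.495×10^5 km.
On the circular orbit at r = 1.300×10^6 km, v_c = √(μ/r) = 9.872 km/s.
Vis-viva on the transfer ellipse at r = 1.300×10^6 km gives v_t = √[μ(2/r − 1/a_t)] = 5.087 km/s.
Δv₂ = |v_t − v_c| = |5.087 − 9.872| = 4.785 km/s.

Δv₂ = 4.79 km/s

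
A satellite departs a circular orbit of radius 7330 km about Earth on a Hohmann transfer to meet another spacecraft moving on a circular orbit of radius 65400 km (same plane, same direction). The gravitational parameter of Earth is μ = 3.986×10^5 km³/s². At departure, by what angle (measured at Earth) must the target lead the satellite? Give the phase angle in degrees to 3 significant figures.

Transfer-ellipse semi-major axis a_t = (r₁ + r₂)/2 = (7330 + 65400)/2 = 36365 km.
Transfer time t = π√(a_t³/μ) = 34507 s.
Target angular speed ω₂ = √(μ/r₂³) = 3.7749×10^-5 rad/s.
Angle swept by the target during transfer: ω₂·t = 1.3026 rad = 74.63°.
The satellite traverses 180° on the transfer ellipse, so the target must lead by 180° − 74.63° = 105°.

φ = 105°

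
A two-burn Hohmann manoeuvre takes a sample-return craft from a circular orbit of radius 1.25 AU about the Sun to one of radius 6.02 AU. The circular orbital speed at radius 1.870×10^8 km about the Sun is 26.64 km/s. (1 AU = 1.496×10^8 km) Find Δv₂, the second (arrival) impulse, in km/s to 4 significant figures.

Δv₂ = 5.021 km/s

From the circular-orbit relation v² = μ/r at r = 1.870×10^8 km: μ = v²r = (26.64)² × 1.870×10^8 = 1.32712×10^11 km³/s².
In km: r₁ = 1.25 × 1.496×10^8 = 1.870×10^8 km; r₂ = 6.02 × 1.496×10^8 = 9.00592×10^8 km.
Transfer-ellipse semi-major axis a_t = (r₁ + r₂)/2 = (1.870×10^8 + 9.00592×10^8)/2 = 5.43796×10^8 km.
Circular speed at r = 9.00592×10^8 km: v_c = √(μ/r) = 12.14 km/s.
Vis-viva on the transfer ellipse at r = 9.00592×10^8 km gives v_t = √[μ(2/r − 1/a_t)] = 7.119 km/s.
Δv₂ = |v_t − v_c| = |7.119 − 12.14| = 5.021 km/s.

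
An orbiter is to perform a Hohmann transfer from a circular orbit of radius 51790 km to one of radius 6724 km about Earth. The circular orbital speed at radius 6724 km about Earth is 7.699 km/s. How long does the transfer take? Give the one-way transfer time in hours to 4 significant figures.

t = 6.917 hours

From the circular-orbit relation v² = μ/r at r = 6724 km: μ = v²r = (7.699)² × 6724 = 3.98562×10^5 km³/s².
Transfer-ellipse semi-major axis a_t = (r₁ + r₂)/2 = (51790 + 6724)/2 = 29257 km.
Transfer time t = π√(a_t³/μ) = π√((29257)³ / 3.98562×10^5) = 24900 s.
Converting: 24900 s ÷ 3600 s/hour = 6.917 hours.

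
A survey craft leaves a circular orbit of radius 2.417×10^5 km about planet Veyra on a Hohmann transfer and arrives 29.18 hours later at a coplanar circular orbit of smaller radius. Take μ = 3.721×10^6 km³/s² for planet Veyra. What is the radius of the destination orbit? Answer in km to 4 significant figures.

Transfer time t = 29.18 hours = 1.05048×10^5 s, and t = π√(a_t³/μ).
So a_t = (μ t²/π²)^(1/3) = (3.721×10^6 × (1.05048×10^5)² / π²)^(1/3) = 1.60834×10^5 km.
Since a_t = (r₁ + r₂)/2, r₂ = 2a_t − r₁ = 2×1.60834×10^5 − 2.417×10^5 = 79968 km.

r₂ = 79970 km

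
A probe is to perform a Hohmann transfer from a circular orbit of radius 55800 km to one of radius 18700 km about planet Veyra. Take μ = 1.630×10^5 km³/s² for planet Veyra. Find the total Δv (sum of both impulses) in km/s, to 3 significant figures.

Δv = 1.16 km/s

Transfer-ellipse semi-major axis a_t = (r₁ + r₂)/2 = (55800 + 18700)/2 = 37250 km.
Circular speed at r₁: v₁ = √(μ/r₁) = √(1.630×10^5/55800) = 1.70914 km/s.
Transfer-orbit speed at r₁ (vis-viva): v_a = √[μ(2/r₁ − 1/a_t)] = 1.21097 km/s.
First burn Δv₁ = |v_a − v₁| = 0.4982 km/s.
At r₂, v₂ = √(μ/r₂) = 2.9524 km/s.
Transfer-orbit speed at r₂: v_p = √[μ(2/r₂ − 1/a_t)] = 3.6135 km/s.
Second burn Δv₂ = |v₂ − v_p| = 0.6611 km/s.
Total Δv = Δv₁ + Δv₂ = 1.159 km/s.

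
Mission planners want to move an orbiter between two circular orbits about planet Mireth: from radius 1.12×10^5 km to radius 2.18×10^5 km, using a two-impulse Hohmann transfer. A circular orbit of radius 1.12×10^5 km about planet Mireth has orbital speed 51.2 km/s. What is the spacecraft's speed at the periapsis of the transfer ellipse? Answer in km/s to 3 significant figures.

v = 58.9 km/s

From the circular-orbit relation v² = μ/r at r = 1.12×10^5 km: μ = v²r = (51.2)² × 1.12×10^5 = 2.93601×10^8 km³/s².
The Hohmann ellipse has a_t = (r₁ + r₂)/2 = 1.650×10^5 km.
The periapsis of the transfer ellipse is at r = 1.120×10^5 km.
Applying v² = μ(2/r − 1/a_t): v = 58.85 km/s.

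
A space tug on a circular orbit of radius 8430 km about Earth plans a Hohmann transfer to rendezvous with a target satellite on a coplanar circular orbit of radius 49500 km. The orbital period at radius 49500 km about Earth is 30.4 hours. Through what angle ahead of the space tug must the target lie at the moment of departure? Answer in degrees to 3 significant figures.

φ = 99.4°

From Kepler's third law T² = 4π²r³/μ at r = 49500 km, T = 30.4 hours = 30.4 × 3600 s = 1.0944×10^5 s: μ = 4π²r³/T² = 3.99782×10^5 km³/s².
Semi-major axis of the transfer orbit: a_t = (8430 + 49500)/2 = 28965 km.
Transfer time t = π√(a_t³/μ) = 24493 s.
The target's mean motion on its circular orbit is ω₂ = √(μ/r₂³) = 5.7412×10^-5 rad/s.
Angle swept by the target during transfer: ω₂·t = 1.4062 rad = 80.57°.
Arrival is 180° from departure on the ellipse, so φ = 180° − 80.57° = 99.4°.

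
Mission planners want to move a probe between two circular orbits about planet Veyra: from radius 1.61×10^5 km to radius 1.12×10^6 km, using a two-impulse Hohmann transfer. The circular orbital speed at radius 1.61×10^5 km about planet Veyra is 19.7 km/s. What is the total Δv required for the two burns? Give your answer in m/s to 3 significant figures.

Δv = 10100 m/s

From the circular-orbit relation v² = μ/r at r = 1.61×10^5 km: μ = v²r = (19.7)² × 1.61×10^5 = 6.24825×10^7 km³/s².
Transfer-ellipse semi-major axis a_t = (r₁ + r₂)/2 = (1.610×10^5 + 1.120×10^6)/2 = 6.405×10^5 km.
Circular speed at r₁: v₁ = √(μ/r₁) = √(6.24825×10^7/1.610×10^5) = 19.70 km/s.
Transfer-orbit speed at r₁ (v² = μ(2/r − 1/a)): v_p = √[μ(2/r₁ − 1/a_t)] = 26.05 km/s.
First burn Δv₁ = |v_p − v₁| = 6.350 km/s.
Circular speed at r₂: v₂ = √(μ/r₂) = 7.469 km/s.
Transfer-orbit speed at r₂: v_a = √[μ(2/r₂ − 1/a_t)] = 3.745 km/s.
Second burn Δv₂ = |v₂ − v_a| = 3.724 km/s.
Δv = Δv₁ + Δv₂ = 6.350 + 3.724 = 10.07 km/s.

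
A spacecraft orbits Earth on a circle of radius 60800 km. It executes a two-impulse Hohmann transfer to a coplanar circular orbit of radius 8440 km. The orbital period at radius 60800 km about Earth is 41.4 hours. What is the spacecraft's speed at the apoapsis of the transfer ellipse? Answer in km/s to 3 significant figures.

From Kepler's third law T² = 4π²r³/μ at r = 60800 km, T = 41.4 hours = 41.4 × 3600 s = 1.4904×10^5 s: μ = 4π²r³/T² = 3.99452×10^5 km³/s².
The Hohmann ellipse has a_t = (r₁ + r₂)/2 = 34620 km.
The apoapsis of the transfer ellipse is at r = 60800 km.
From the vis-viva equation, v = √[μ(2/r − 1/a_t)] = 1.266 km/s.

v = 1.27 km/s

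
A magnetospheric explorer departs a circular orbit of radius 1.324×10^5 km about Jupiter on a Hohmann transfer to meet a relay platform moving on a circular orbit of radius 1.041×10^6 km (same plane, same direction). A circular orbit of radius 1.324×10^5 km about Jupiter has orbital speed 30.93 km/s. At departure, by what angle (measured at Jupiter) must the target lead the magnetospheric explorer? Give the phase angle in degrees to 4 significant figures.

From the circular-orbit relation v² = μ/r at r = 1.324×10^5 km: μ = v²r = (30.93)² × 1.324×10^5 = 1.26662×10^8 km³/s².
Transfer-ellipse semi-major axis a_t = (r₁ + r₂)/2 = (1.324×10^5 + 1.041×10^6)/2 = 5.867×10^5 km.
Transfer time t = π√(a_t³/μ) = 1.254×10^5 s.
The target's mean motion on its circular orbit is ω₂ = √(μ/r₂³) = 1.060×10^-5 rad/s.
Angle swept by the target during transfer: ω₂·t = 1.3292 rad = 76.16°.
Arrival is 180° from departure on the ellipse, so φ = 180° − 76.16° = 103.8°.

φ = 103.8°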